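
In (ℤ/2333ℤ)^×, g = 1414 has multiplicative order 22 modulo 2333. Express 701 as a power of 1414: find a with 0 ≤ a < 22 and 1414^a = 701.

19

Successive powers of 1414 modulo 2333:
  1414^0=1  1414^1=1414  1414^2=15  1414^3=213  1414^4=225  1414^5=862
  1414^6=1042  1414^7=1265  1414^8=1632  1414^9=311  1414^10=1150  1414^11=2332
  1414^12=919  1414^13=2318  1414^14=2120  1414^15=2108  1414^16=1471  1414^17=1291
  1414^18=1068  1414^19=701
So 1414^19 ≡ 701 (mod 2333), giving a = 19.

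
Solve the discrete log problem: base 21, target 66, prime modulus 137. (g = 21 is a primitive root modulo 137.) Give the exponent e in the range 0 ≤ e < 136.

Baby-step giant-step with m = ceil(sqrt(136)) = 12.
Baby table (21^j mod 137 for j=0..11):
  0:1  1:21  2:30  3:82  4:78  5:131  6:11  7:94
  8:56  9:80  10:36  11:71
Giant step factor: 21^(-12) ≡ 77 (mod 137).
Scan 66·77^i mod 137 for i = 0, 1, …:
  i=0: 66   i=1: 13   i=2: 42   i=3: 83
  i=4: 89   i=5: 3   i=6: 94
Match at i=6, j=7: e = 6·12 + 7 = 79.

79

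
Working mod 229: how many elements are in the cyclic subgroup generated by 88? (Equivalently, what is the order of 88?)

The order of 88 must divide p − 1 = 228 = 2^2 · 3 · 19.
Divisors: 1, 2, 3, 4, 6, 12, 19, 38, 57, 76, 114, 228.
Check each in increasing order: 88^1 ≡ 88;  88^2 ≡ 187;  88^3 ≡ 197;  88^4 ≡ 161;  88^6 ≡ 108;  88^12 ≡ 214;  88^19 ≡ 107;  88^38 ≡ 228;  88^57 ≡ 122;  88^76 ≡ 1.
Smallest exponent giving 1 is 76.

76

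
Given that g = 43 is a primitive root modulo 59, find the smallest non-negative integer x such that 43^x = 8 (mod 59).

Baby-step giant-step with m = ceil(sqrt(58)) = 8.
Baby table (43^j mod 59 for j=0..7):
  0:1  1:43  2:20  3:34  4:46  5:31  6:35  7:30
Giant step factor: 43^(-8) ≡ 22 (mod 59).
Scan 8·22^i mod 59 for i = 0, 1, …:
  i=0: 8   i=1: 58   i=2: 37   i=3: 47
  i=4: 31
Match at i=4, j=5: x = 4·8 + 5 = 37.

37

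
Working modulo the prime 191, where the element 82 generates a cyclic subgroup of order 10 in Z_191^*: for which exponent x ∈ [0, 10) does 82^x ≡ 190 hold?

5

Successive powers of 82 modulo 191:
  82^0=1  82^1=82  82^2=39  82^3=142  82^4=184  82^5=190
So 82^5 ≡ 190 (mod 191), giving x = 5.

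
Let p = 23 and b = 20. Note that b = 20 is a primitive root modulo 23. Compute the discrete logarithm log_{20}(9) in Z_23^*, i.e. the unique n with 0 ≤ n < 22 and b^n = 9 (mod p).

Successive powers of 20 modulo 23:
  20^0=1  20^1=20  20^2=9
So 20^2 ≡ 9 (mod 23), giving n = 2.

2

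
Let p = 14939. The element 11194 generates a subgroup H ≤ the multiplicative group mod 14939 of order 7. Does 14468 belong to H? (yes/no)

yes

⟨11194⟩ has order 7; its elements mod 14939 are {1, 1093, 8062, 11194, 12243, 12695, 14468}.
14468 is in this set.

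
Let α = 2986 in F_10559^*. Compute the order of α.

The order of 2986 must divide p − 1 = 10558 = 2 · 5279.
Divisors: 1, 2, 5279, 10558.
Check each in increasing order: 2986^1 ≡ 2986;  2986^2 ≡ 4400;  2986^5279 ≡ 10558;  2986^10558 ≡ 1.
Smallest exponent giving 1 is 10558.

10558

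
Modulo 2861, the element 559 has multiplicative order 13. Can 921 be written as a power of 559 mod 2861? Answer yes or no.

yes

⟨559⟩ has order 13; its elements mod 2861 are {1, 559, 632, 921, 1289, 1355, 1385, 1745, 2124, 2141, 2440, 2715, 2720}.
921 is in this set.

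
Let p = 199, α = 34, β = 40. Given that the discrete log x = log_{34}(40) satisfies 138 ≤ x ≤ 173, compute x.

168

Compute 34^138 mod 199 = 8, then multiply by 34 repeatedly:
  34^138=8  34^139=73  34^140=94  34^141=12  34^142=10
  34^143=141  34^144=18  34^145=15  34^146=112  34^147=27
  34^148=122  34^149=168  34^150=140  34^151=183  34^152=53
  34^153=11  34^154=175  34^155=179  34^156=116  34^157=163
  34^158=169  34^159=174  34^160=145  34^161=154  34^162=62
  34^163=118  34^164=32  34^165=93  34^166=177  34^167=48
  34^168=40
Found 40 at exponent 168.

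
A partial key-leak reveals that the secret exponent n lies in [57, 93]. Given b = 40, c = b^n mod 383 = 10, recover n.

Compute 40^57 mod 383 = 356, then multiply by 40 repeatedly:
  40^57=356  40^58=69  40^59=79  40^60=96  40^61=10
Found 10 at exponent 61.

61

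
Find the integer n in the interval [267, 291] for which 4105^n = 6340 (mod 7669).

Compute 4105^267 mod 7669 = 4053, then multiply by 4105 repeatedly:
  4105^267=4053  4105^268=3504  4105^269=4545  4105^270=6217  4105^271=6022
  4105^272=3123  4105^273=5016  4105^274=7084  4105^275=6641  4105^276=5679
  4105^277=6204  4105^278=6340
Found 6340 at exponent 278.

278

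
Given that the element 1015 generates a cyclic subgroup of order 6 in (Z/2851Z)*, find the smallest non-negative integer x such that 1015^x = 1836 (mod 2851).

4

Successive powers of 1015 modulo 2851:
  1015^0=1  1015^1=1015  1015^2=1014  1015^3=2850  1015^4=1836
So 1015^4 ≡ 1836 (mod 2851), giving x = 4.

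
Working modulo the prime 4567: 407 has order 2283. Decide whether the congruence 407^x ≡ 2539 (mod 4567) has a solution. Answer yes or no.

2539 ∈ ⟨407⟩ iff 2539^2283 ≡ 1 (mod 4567), since |⟨407⟩| = 2283.
2539^2283 mod 4567 = 1.
Since 1 = 1, 2539 lies in the subgroup.

yes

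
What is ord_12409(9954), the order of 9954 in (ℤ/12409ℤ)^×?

The order of 9954 must divide p − 1 = 12408 = 2^3 · 3 · 11 · 47.
Divisors: 1, 2, 3, 4, 6, 8, 11, 12, 22, 24, 33, 44, 47, 66, 88, 94, 132, 141, 188, 264, 282, 376, 517, 564, 1034, 1128, 1551, 2068, 3102, 4136, 6204, 12408.
Check each in increasing order: 9954^1 ≡ 9954;  9954^2 ≡ 8660;  9954^3 ≡ 8726;  9954^4 ≡ 8013;  9954^6 ≡ 1452;  9954^8 ≡ 4003;  9954^11 ≡ 11252;  9954^12 ≡ 11183;  9954^22 ≡ 10886;  9954^24 ≡ 1587;  9954^33 ≡ 33;  9954^44 ≡ 11455;  9954^47 ≡ 1835;  9954^66 ≡ 1089;  9954^88 ≡ 4259;  9954^94 ≡ 4386;  9954^132 ≡ 7066;  9954^141 ≡ 7278;  9954^188 ≡ 3046;  9954^264 ≡ 6949;  9954^282 ≡ 7672;  9954^376 ≡ 8593;  9954^517 ≡ 10903;  9954^564 ≡ 3697;  9954^1034 ≡ 9598;  9954^1128 ≡ 5500;  9954^1551 ≡ 1897;  9954^2068 ≡ 9597;  9954^3102 ≡ 12408;  9954^4136 ≡ 2811;  9954^6204 ≡ 1.
Smallest exponent giving 1 is 6204.

6204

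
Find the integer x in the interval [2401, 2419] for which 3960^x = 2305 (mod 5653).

2411

Compute 3960^2401 mod 5653 = 5066, then multiply by 3960 repeatedly:
  3960^2401=5066  3960^2402=4516  3960^2403=2921  3960^2404=1122  3960^2405=5515
  3960^2406=1861  3960^2407=3701  3960^2408=3384  3960^2409=3030  3960^2410=3134
  3960^2411=2305
Found 2305 at exponent 2411.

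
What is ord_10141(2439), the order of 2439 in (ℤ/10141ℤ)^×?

2535

The order of 2439 must divide p − 1 = 10140 = 2^2 · 3 · 5 · 13^2.
Divisors: 1, 2, 3, 4, 5, 6, 10, 12, 13, 15, 20, 26, 30, 39, 52, 60, 65, 78, 130, 156, 169, 195, 260, 338, 390, 507, 676, 780, 845, 1014, 1690, 2028, 2535, 3380, 5070, 10140.
Check each in increasing order: 2439^1 ≡ 2439;  2439^2 ≡ 6095;  2439^3 ≡ 9140;  2439^4 ≡ 2542;  2439^5 ≡ 3787;  2439^6 ≡ 8183;  2439^10 ≡ 1995;  2439^12 ≡ 466;  2439^13 ≡ 782;  2439^15 ≡ 20;  2439^20 ≡ 4753;  2439^26 ≡ 3064;  2439^30 ≡ 400;  2439^39 ≡ 2772;  2439^52 ≡ 7671;  2439^60 ≡ 7885;  2439^65 ≡ 5391;  2439^78 ≡ 7247;  2439^130 ≡ 8916;  2439^156 ≡ 8911;  2439^169 ≡ 1535;  2439^195 ≡ 7957;  2439^260 ≡ 9898;  2439^338 ≡ 3513;  2439^390 ≡ 3586;  2439^507 ≡ 7584;  2439^676 ≡ 9713;  2439^780 ≡ 608;  2439^845 ≡ 2185;  2439^1014 ≡ 7445;  2439^1690 ≡ 7955;  2439^2028 ≡ 7460;  2439^2535 ≡ 1.
Smallest exponent giving 1 is 2535.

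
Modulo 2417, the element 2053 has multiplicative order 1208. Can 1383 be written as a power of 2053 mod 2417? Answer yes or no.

1383 ∈ ⟨2053⟩ iff 1383^1208 ≡ 1 (mod 2417), since |⟨2053⟩| = 1208.
1383^1208 mod 2417 = 1.
Since 1 = 1, 1383 lies in the subgroup.

yes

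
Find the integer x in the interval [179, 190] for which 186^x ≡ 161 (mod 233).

186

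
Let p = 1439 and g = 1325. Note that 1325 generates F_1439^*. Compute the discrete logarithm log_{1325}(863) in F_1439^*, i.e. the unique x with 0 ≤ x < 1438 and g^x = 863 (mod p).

Baby-step giant-step with m = ceil(sqrt(1438)) = 38.
Baby table (1325^j mod 1439 for j=0..37):
  0:1  1:1325  2:45  3:626  4:586  5:829  6:468  7:1330
  8:914  9:851  10:838  11:881  12:296  13:792  14:369  15:1104
  16:776  17:754  18:384  19:833  20:12  21:71  22:540  23:317
  24:1276  25:1314  26:1299  27:131  28:895  29:139  30:1422  31:499
  32:674  33:870  34:111  35:297  36:678  37:414
Giant step factor: 1325^(-38) ≡ 450 (mod 1439).
Scan 863·450^i mod 1439 for i = 0, 1, …:
  i=0: 863   i=1: 1259   i=2: 1023   i=3: 1309
  i=4: 499
Match at i=4, j=31: x = 4·38 + 31 = 183.

183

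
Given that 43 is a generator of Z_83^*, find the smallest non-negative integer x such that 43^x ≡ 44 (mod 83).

Successive powers of 43 modulo 83:
  43^0=1  43^1=43  43^2=23  43^3=76  43^4=31  43^5=5
  43^6=49  43^7=32  43^8=48  43^9=72  43^10=25  43^11=79
  43^12=77  43^13=74  43^14=28  43^15=42  43^16=63  43^17=53
  43^18=38  43^19=57  43^20=44
So 43^20 ≡ 44 (mod 83), giving x = 20.

20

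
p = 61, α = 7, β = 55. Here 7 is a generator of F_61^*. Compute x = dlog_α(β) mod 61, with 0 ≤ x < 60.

13

Baby-step giant-step with m = ceil(sqrt(60)) = 8.
Baby table (7^j mod 61 for j=0..7):
  0:1  1:7  2:49  3:38  4:22  5:32  6:41  7:43
Giant step factor: 7^(-8) ≡ 15 (mod 61).
Scan 55·15^i mod 61 for i = 0, 1, …:
  i=0: 55   i=1: 32
Match at i=1, j=5: x = 1·8 + 5 = 13.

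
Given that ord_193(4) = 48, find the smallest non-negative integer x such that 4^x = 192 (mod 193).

24

Successive powers of 4 modulo 193:
  4^0=1  4^1=4  4^2=16  4^3=64  4^4=63  4^5=59
  4^6=43  4^7=172  4^8=109  4^9=50  4^10=7  4^11=28
  4^12=112  4^13=62  4^14=55  4^15=27  4^16=108  4^17=46
  4^18=184  4^19=157  4^20=49  4^21=3  4^22=12  4^23=48
  4^24=192
So 4^24 ≡ 192 (mod 193), giving x = 24.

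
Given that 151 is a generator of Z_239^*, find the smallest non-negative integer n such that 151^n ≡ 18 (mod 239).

80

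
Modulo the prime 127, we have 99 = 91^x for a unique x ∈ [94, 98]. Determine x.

98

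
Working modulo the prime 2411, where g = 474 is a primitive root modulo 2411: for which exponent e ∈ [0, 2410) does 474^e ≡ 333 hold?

Baby-step giant-step with m = ceil(sqrt(2410)) = 50.
Baby table (474^j mod 2411 for j=0..49):
  0:1  1:474  2:453  3:143  4:274  5:2093  6:1161  7:606
  8:335  9:2075  10:2273  11:2096  12:172  13:1965  14:764  15:486
  16:1319  17:757  18:1990  19:559  20:2167  21:72  22:374  23:1273
  24:652  25:440  26:1214  27:1618  28:234  29:10  30:2329  31:2119
  32:1430  33:329  34:1642  35:1966  36:1238  37:939  38:1462  39:1031
  40:1672  41:1720  42:362  43:407  44:38  45:1135  46:337  47:612
  48:768  49:2382
Giant step factor: 474^(-50) ≡ 365 (mod 2411).
Scan 333·365^i mod 2411 for i = 0, 1, …:
  i=0: 333   i=1: 995   i=2: 1525   i=3: 2095
  i=4: 388   i=5: 1782   i=6: 1871   i=7: 602
  i=8: 329
Match at i=8, j=33: e = 8·50 + 33 = 433.

433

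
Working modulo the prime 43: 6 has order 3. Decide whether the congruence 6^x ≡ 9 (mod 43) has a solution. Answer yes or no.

no

9 ∈ ⟨6⟩ iff 9^3 ≡ 1 (mod 43), since |⟨6⟩| = 3.
9^3 mod 43 = 41.
Since 41 ≠ 1, 9 does not lie in the subgroup.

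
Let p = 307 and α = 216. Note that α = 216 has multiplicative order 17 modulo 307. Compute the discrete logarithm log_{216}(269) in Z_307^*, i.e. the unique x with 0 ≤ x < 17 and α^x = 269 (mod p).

Successive powers of 216 modulo 307:
  216^0=1  216^1=216  216^2=299  216^3=114  216^4=64  216^5=9
  216^6=102  216^7=235  216^8=105  216^9=269
So 216^9 ≡ 269 (mod 307), giving x = 9.

9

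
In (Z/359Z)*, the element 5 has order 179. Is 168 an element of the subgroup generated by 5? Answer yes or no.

168 ∈ ⟨5⟩ iff 168^179 ≡ 1 (mod 359), since |⟨5⟩| = 179.
168^179 mod 359 = 358.
Since 358 ≠ 1, 168 does not lie in the subgroup.

no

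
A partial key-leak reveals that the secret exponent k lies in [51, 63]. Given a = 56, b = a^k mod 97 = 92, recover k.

Compute 56^51 mod 97 = 51, then multiply by 56 repeatedly:
  56^51=51  56^52=43  56^53=80  56^54=18  56^55=38
  56^56=91  56^57=52  56^58=2  56^59=15  56^60=64
  56^61=92
Found 92 at exponent 61.

61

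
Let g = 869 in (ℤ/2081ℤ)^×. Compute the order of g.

260

The order of 869 must divide p − 1 = 2080 = 2^5 · 5 · 13.
Divisors: 1, 2, 4, 5, 8, 10, 13, 16, 20, 26, 32, 40, 52, 65, 80, 104, 130, 160, 208, 260, 416, 520, 1040, 2080.
Check each in increasing order: 869^1 ≡ 869;  869^2 ≡ 1839;  869^4 ≡ 296;  869^5 ≡ 1261;  869^8 ≡ 214;  869^10 ≡ 237;  869^13 ≡ 1405;  869^16 ≡ 14;  869^20 ≡ 2063;  869^26 ≡ 1237;  869^32 ≡ 196;  869^40 ≡ 324;  869^52 ≡ 634;  869^65 ≡ 102;  869^80 ≡ 926;  869^104 ≡ 323;  869^130 ≡ 2080;  869^160 ≡ 104;  869^208 ≡ 279;  869^260 ≡ 1.
Smallest exponent giving 1 is 260.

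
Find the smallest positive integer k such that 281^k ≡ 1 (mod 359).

179

The order of 281 must divide p − 1 = 358 = 2 · 179.
Divisors: 1, 2, 179, 358.
Check each in increasing order: 281^1 ≡ 281;  281^2 ≡ 340;  281^179 ≡ 1.
Smallest exponent giving 1 is 179.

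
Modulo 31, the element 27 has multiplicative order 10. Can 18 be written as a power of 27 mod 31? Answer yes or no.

no

⟨27⟩ has order 10; its elements mod 31 are {1, 2, 4, 8, 15, 16, 23, 27, 29, 30}.
18 is not in this set.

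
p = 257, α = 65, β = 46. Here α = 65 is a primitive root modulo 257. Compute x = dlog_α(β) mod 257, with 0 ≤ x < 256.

204

Baby-step giant-step with m = ceil(sqrt(256)) = 16.
Baby table (65^j mod 257 for j=0..15):
  0:1  1:65  2:113  3:149  4:176  5:132  6:99  7:10
  8:136  9:102  10:205  11:218  12:35  13:219  14:100  15:75
Giant step factor: 65^(-16) ≡ 32 (mod 257).
Scan 46·32^i mod 257 for i = 0, 1, …:
  i=0: 46   i=1: 187   i=2: 73   i=3: 23
  i=4: 222   i=5: 165   i=6: 140   i=7: 111
  i=8: 211   i=9: 70   i=10: 184   i=11: 234
  i=12: 35
Match at i=12, j=12: x = 12·16 + 12 = 204.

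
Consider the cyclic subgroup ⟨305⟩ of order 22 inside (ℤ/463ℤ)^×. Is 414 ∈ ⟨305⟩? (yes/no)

no

⟨305⟩ has order 22; its elements mod 463 are {1, 15, 38, 55, 101, 107, 126, 134, 158, 216, 225, 238, 247, 305, 329, 337, 356, 362, 408, 425, 448, 462}.
414 is not in this set.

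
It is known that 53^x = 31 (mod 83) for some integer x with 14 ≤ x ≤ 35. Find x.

34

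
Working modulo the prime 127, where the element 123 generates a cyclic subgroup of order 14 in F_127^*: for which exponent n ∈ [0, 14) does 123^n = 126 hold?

7

Successive powers of 123 modulo 127:
  123^0=1  123^1=123  123^2=16  123^3=63  123^4=2  123^5=119
  123^6=32  123^7=126
So 123^7 ≡ 126 (mod 127), giving n = 7.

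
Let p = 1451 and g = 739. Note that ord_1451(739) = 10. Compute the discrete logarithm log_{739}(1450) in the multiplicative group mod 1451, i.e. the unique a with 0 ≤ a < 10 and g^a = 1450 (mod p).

Successive powers of 739 modulo 1451:
  739^0=1  739^1=739  739^2=545  739^3=828  739^4=1021  739^5=1450
So 739^5 ≡ 1450 (mod 1451), giving a = 5.

5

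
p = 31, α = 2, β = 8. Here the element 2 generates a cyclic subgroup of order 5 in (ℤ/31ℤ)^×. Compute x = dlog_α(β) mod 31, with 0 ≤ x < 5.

3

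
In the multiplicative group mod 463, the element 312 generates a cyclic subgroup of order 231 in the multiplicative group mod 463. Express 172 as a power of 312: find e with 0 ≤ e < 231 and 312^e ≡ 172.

200

Baby-step giant-step with m = ceil(sqrt(231)) = 16.
Baby table (312^j mod 463 for j=0..15):
  0:1  1:312  2:114  3:380  4:32  5:261  6:407  7:122
  8:98  9:18  10:60  11:200  12:358  13:113  14:68  15:381
Giant step factor: 312^(-16) ≡ 249 (mod 463).
Scan 172·249^i mod 463 for i = 0, 1, …:
  i=0: 172   i=1: 232   i=2: 356   i=3: 211
  i=4: 220   i=5: 146   i=6: 240   i=7: 33
  i=8: 346   i=9: 36   i=10: 167   i=11: 376
  i=12: 98
Match at i=12, j=8: e = 12·16 + 8 = 200.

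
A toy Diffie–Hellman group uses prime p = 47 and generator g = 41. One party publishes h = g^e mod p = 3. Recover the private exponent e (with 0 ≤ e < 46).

32

Baby-step giant-step with m = ceil(sqrt(46)) = 7.
Baby table (41^j mod 47 for j=0..6):
  0:1  1:41  2:36  3:19  4:27  5:26  6:32
Giant step factor: 41^(-7) ≡ 35 (mod 47).
Scan 3·35^i mod 47 for i = 0, 1, …:
  i=0: 3   i=1: 11   i=2: 9   i=3: 33
  i=4: 27
Match at i=4, j=4: e = 4·7 + 4 = 32.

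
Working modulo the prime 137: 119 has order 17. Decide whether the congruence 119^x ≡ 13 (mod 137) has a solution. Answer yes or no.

13 ∈ ⟨119⟩ iff 13^17 ≡ 1 (mod 137), since |⟨119⟩| = 17.
13^17 mod 137 = 127.
Since 127 ≠ 1, 13 does not lie in the subgroup.

no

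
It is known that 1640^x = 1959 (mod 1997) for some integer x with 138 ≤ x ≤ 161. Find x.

138

Compute 1640^138 mod 1997 = 1959, then multiply by 1640 repeatedly:
  1640^138=1959
Found 1959 at exponent 138.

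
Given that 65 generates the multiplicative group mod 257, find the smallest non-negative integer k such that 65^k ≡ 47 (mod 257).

29

Baby-step giant-step with m = ceil(sqrt(256)) = 16.
Baby table (65^j mod 257 for j=0..15):
  0:1  1:65  2:113  3:149  4:176  5:132  6:99  7:10
  8:136  9:102  10:205  11:218  12:35  13:219  14:100  15:75
Giant step factor: 65^(-16) ≡ 32 (mod 257).
Scan 47·32^i mod 257 for i = 0, 1, …:
  i=0: 47   i=1: 219
Match at i=1, j=13: k = 1·16 + 13 = 29.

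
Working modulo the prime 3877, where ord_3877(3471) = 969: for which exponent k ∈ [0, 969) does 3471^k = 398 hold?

813

Baby-step giant-step with m = ceil(sqrt(969)) = 32.
Baby table (3471^j mod 3877 for j=0..31):
  0:1  1:3471  2:2002  3:1358  4:3063  5:939  6:2589  7:3410
  8:3506  9:3300  10:1642  11:192  12:3465  13:561  14:977  15:2669
  16:1946  17:832  18:3384  19:2431  20:1649  21:1227  22:1971  23:2313
  24:3033  25:1488  26:684  27:1440  28:787  29:2269  30:1512  31:2571
Giant step factor: 3471^(-32) ≡ 2981 (mod 3877).
Scan 398·2981^i mod 3877 for i = 0, 1, …:
  i=0: 398   i=1: 76   i=2: 1690   i=3: 1667
  i=4: 2890   i=5: 396   i=6: 1868   i=7: 1136
  i=8: 1795   i=9: 635     …   i=24: 3448
  i=25: 561
Match at i=25, j=13: k = 25·32 + 13 = 813.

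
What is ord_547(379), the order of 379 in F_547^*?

The order of 379 must divide p − 1 = 546 = 2 · 3 · 7 · 13.
Divisors: 1, 2, 3, 6, 7, 13, 14, 21, 26, 39, 42, 78, 91, 182, 273, 546.
Check each in increasing order: 379^1 ≡ 379;  379^2 ≡ 327;  379^3 ≡ 311;  379^6 ≡ 449;  379^7 ≡ 54;  379^13 ≡ 178;  379^14 ≡ 181;  379^21 ≡ 475;  379^26 ≡ 505;  379^39 ≡ 182;  379^42 ≡ 261;  379^78 ≡ 304;  379^91 ≡ 506;  379^182 ≡ 40;  379^273 ≡ 1.
Smallest exponent giving 1 is 273.

273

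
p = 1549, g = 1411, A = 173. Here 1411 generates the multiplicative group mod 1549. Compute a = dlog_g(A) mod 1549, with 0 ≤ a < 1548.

Baby-step giant-step with m = ceil(sqrt(1548)) = 40.
Baby table (1411^j mod 1549 for j=0..39):
  0:1  1:1411  2:456  3:581  4:370  5:57  6:1428  7:1208
  8:588  9:953  10:151  11:848  12:700  13:987  14:106  15:862
  16:317  17:1175  18:495  19:1395  20:1115  21:1030  22:368  23:333
  24:516  25:46  26:1397  27:839  28:393  29:1530  30:1073  31:630
  32:1353  33:715  34:466  35:750  36:283  37:1220  38:481  39:229
Giant step factor: 1411^(-40) ≡ 645 (mod 1549).
Scan 173·645^i mod 1549 for i = 0, 1, …:
  i=0: 173   i=1: 57
Match at i=1, j=5: a = 1·40 + 5 = 45.

45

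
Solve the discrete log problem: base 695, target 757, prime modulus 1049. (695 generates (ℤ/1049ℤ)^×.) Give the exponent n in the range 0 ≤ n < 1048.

Baby-step giant-step with m = ceil(sqrt(1048)) = 33.
Baby table (695^j mod 1049 for j=0..32):
  0:1  1:695  2:485  3:346  4:249  5:1019  6:130  7:136
  8:110  9:922  10:900  11:296  12:116  13:896  14:663  15:274
  16:561  17:716  18:394  19:41  20:172  21:1003  22:549  23:768
  24:868  25:85  26:331  27:314  28:38  29:185  30:597  31:560
  32:21
Giant step factor: 695^(-33) ≡ 634 (mod 1049).
Scan 757·634^i mod 1049 for i = 0, 1, …:
  i=0: 757   i=1: 545   i=2: 409   i=3: 203
  i=4: 724   i=5: 603   i=6: 466   i=7: 675
  i=8: 1007   i=9: 646     …   i=28: 1033
  i=29: 346
Match at i=29, j=3: n = 29·33 + 3 = 960.

960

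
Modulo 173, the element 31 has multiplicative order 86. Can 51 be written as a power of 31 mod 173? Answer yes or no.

51 ∈ ⟨31⟩ iff 51^86 ≡ 1 (mod 173), since |⟨31⟩| = 86.
51^86 mod 173 = 1.
Since 1 = 1, 51 lies in the subgroup.

yes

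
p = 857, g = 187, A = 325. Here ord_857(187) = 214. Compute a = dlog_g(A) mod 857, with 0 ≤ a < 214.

Baby-step giant-step with m = ceil(sqrt(214)) = 15.
Baby table (187^j mod 857 for j=0..14):
  0:1  1:187  2:689  3:293  4:800  5:482  6:149  7:439
  8:678  9:807  10:77  11:687  12:776  13:279  14:753
Giant step factor: 187^(-15) ≡ 189 (mod 857).
Scan 325·189^i mod 857 for i = 0, 1, …:
  i=0: 325   i=1: 578   i=2: 403   i=3: 751
  i=4: 534   i=5: 657   i=6: 765   i=7: 609
  i=8: 263   i=9: 1
Match at i=9, j=0: a = 9·15 + 0 = 135.

135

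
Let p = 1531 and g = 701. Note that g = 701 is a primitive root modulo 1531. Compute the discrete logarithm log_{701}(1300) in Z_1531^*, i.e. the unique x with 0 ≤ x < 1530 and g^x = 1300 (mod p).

302

Baby-step giant-step with m = ceil(sqrt(1530)) = 40.
Baby table (701^j mod 1531 for j=0..39):
  0:1  1:701  2:1481  3:163  4:969  5:1036  6:542  7:254
  8:458  9:1079  10:65  11:1166  12:1343  13:1409  14:214  15:1507
  16:17  17:1200  18:681  19:1240  20:1163  21:771  22:28  23:1256
  24:131  25:1502  26:1105  27:1450  28:1397  29:988  30:576  31:1123
  32:289  33:497  34:860  35:1177  36:1399  37:859  38:476  39:1449
Giant step factor: 701^(-40) ≡ 11 (mod 1531).
Scan 1300·11^i mod 1531 for i = 0, 1, …:
  i=0: 1300   i=1: 521   i=2: 1138   i=3: 270
  i=4: 1439   i=5: 519   i=6: 1116   i=7: 28
Match at i=7, j=22: x = 7·40 + 22 = 302.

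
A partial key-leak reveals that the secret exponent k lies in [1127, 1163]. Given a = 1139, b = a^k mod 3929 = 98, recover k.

1138

Compute 1139^1127 mod 3929 = 2712, then multiply by 1139 repeatedly:
  1139^1127=2712  1139^1128=774  1139^1129=1490  1139^1130=3711  1139^1131=3154
  1139^1132=1300  1139^1133=3396  1139^1134=1908  1139^1135=475  1139^1136=2752
  1139^1137=3115  1139^1138=98
Found 98 at exponent 1138.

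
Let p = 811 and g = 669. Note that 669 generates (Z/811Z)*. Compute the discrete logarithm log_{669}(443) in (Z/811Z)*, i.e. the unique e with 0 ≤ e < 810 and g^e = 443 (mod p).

Baby-step giant-step with m = ceil(sqrt(810)) = 29.
Baby table (669^j mod 811 for j=0..28):
  0:1  1:669  2:700  3:353  4:156  5:556  6:526  7:731
  8:6  9:770  10:145  11:496  12:125  13:92  14:723  15:331
  16:36  17:565  18:59  19:543  20:750  21:552  22:283  23:364
  24:216  25:146  26:354  27:14  28:445
Giant step factor: 669^(-29) ≡ 489 (mod 811).
Scan 443·489^i mod 811 for i = 0, 1, …:
  i=0: 443   i=1: 90   i=2: 216
Match at i=2, j=24: e = 2·29 + 24 = 82.

82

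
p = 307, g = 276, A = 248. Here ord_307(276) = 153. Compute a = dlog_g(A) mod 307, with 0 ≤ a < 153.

Baby-step giant-step with m = ceil(sqrt(153)) = 13.
Baby table (276^j mod 307 for j=0..12):
  0:1  1:276  2:40  3:295  4:65  5:134  6:144  7:141
  8:234  9:114  10:150  11:262  12:167
Giant step factor: 276^(-13) ≡ 212 (mod 307).
Scan 248·212^i mod 307 for i = 0, 1, …:
  i=0: 248   i=1: 79   i=2: 170   i=3: 121
  i=4: 171   i=5: 26   i=6: 293   i=7: 102
  i=8: 134
Match at i=8, j=5: a = 8·13 + 5 = 109.

109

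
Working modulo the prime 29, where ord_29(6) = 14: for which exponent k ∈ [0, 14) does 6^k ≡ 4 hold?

5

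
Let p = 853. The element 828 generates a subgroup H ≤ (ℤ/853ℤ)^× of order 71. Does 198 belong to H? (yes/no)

198 ∈ ⟨828⟩ iff 198^71 ≡ 1 (mod 853), since |⟨828⟩| = 71.
198^71 mod 853 = 1.
Since 1 = 1, 198 lies in the subgroup.

yes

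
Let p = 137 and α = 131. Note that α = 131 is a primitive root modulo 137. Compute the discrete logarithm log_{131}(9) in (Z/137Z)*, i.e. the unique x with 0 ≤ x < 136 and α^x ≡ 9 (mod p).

62

Baby-step giant-step with m = ceil(sqrt(136)) = 12.
Baby table (131^j mod 137 for j=0..11):
  0:1  1:131  2:36  3:58  4:63  5:33  6:76  7:92
  8:133  9:24  10:130  11:42
Giant step factor: 131^(-12) ≡ 81 (mod 137).
Scan 9·81^i mod 137 for i = 0, 1, …:
  i=0: 9   i=1: 44   i=2: 2   i=3: 25
  i=4: 107   i=5: 36
Match at i=5, j=2: x = 5·12 + 2 = 62.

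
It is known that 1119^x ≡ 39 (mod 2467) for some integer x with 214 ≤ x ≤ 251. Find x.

Compute 1119^214 mod 2467 = 2010, then multiply by 1119 repeatedly:
  1119^214=2010  1119^215=1753  1119^216=342  1119^217=313  1119^218=2400
  1119^219=1504  1119^220=482  1119^221=1552  1119^222=2387  1119^223=1759
  1119^224=2122  1119^225=1264  1119^226=825  1119^227=517  1119^228=1245
  1119^229=1767  1119^230=1206  1119^231=65  1119^232=1192  1119^233=1668
  1119^234=1440  1119^235=409  1119^236=1276  1119^237=1918  1119^238=2419
  1119^239=562  1119^240=2260  1119^241=265  1119^242=495  1119^243=1297
  1119^244=747  1119^245=2047  1119^246=1217  1119^247=39
Found 39 at exponent 247.

247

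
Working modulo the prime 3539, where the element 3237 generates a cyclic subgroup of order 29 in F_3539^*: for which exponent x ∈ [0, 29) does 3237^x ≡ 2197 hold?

18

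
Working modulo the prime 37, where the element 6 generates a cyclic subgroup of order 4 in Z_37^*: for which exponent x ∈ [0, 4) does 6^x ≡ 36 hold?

2

Successive powers of 6 modulo 37:
  6^0=1  6^1=6  6^2=36
So 6^2 ≡ 36 (mod 37), giving x = 2.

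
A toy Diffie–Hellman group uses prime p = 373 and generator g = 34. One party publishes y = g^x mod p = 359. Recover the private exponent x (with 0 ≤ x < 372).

Baby-step giant-step with m = ceil(sqrt(372)) = 20.
Baby table (34^j mod 373 for j=0..19):
  0:1  1:34  2:37  3:139  4:250  5:294  6:298  7:61
  8:209  9:19  10:273  11:330  12:30  13:274  14:364  15:67
  16:40  17:241  18:361  19:338
Giant step factor: 34^(-20) ≡ 21 (mod 373).
Scan 359·21^i mod 373 for i = 0, 1, …:
  i=0: 359   i=1: 79   i=2: 167   i=3: 150
  i=4: 166   i=5: 129   i=6: 98   i=7: 193
  i=8: 323   i=9: 69   i=10: 330
Match at i=10, j=11: x = 10·20 + 11 = 211.

211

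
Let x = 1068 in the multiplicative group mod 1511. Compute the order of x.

755

The order of 1068 must divide p − 1 = 1510 = 2 · 5 · 151.
Divisors: 1, 2, 5, 10, 151, 302, 755, 1510.
Check each in increasing order: 1068^1 ≡ 1068;  1068^2 ≡ 1330;  1068^5 ≡ 32;  1068^10 ≡ 1024;  1068^151 ≡ 1088;  1068^302 ≡ 631;  1068^755 ≡ 1.
Smallest exponent giving 1 is 755.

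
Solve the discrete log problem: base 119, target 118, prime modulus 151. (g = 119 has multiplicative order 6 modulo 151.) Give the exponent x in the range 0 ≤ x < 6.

2

Successive powers of 119 modulo 151:
  119^0=1  119^1=119  119^2=118
So 119^2 ≡ 118 (mod 151), giving x = 2.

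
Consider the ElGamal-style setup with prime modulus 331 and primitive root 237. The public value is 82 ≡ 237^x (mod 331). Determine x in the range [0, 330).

Baby-step giant-step with m = ceil(sqrt(330)) = 19.
Baby table (237^j mod 331 for j=0..18):
  0:1  1:237  2:230  3:226  4:271  5:13  6:102  7:11
  8:290  9:213  10:169  11:2  12:143  13:129  14:121  15:211
  16:26  17:204  18:22
Giant step factor: 237^(-19) ≡ 222 (mod 331).
Scan 82·222^i mod 331 for i = 0, 1, …:
  i=0: 82   i=1: 330   i=2: 109   i=3: 35
  i=4: 157   i=5: 99   i=6: 132   i=7: 176
  i=8: 14   i=9: 129
Match at i=9, j=13: x = 9·19 + 13 = 184.

184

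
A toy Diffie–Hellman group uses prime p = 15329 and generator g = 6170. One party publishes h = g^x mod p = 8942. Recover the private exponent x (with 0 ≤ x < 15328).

7459

Baby-step giant-step with m = ceil(sqrt(15328)) = 124.
Baby table (6170^j mod 15329 for j=0..123):
  0:1  1:6170  2:6993  3:11004  4:2539  5:14721  6:4245  7:9718
  8:8341  9:4517  10:1768  11:9641  12:8450  13:2571  14:12884  15:13415
  16:9279  17:12944  18:390  19:14976  20:14037  21:14769  22:9154  23:8144
  24:18  25:3757  26:3242  27:14124  28:15044  29:4385  30:15094  31:6305
  32:12177  33:4661  34:1166  35:4919  36:14139  37:291  38:1977  39:11535
  40:13732  41:3057  42:7020  43:8975  44:7402  45:5249  46:11482  47:8631
  48:324  49:6310  50:12369  51:8968  52:10199  53:2285  54:11099  55:6187
  56:4580  57:7253  58:5659  59:11897  60:9238  61:5238  62:4928  63:8353
  64:1912  65:9039  66:3728  67:8260  68:10604  69:2508  70:7399  71:2068
  72:5832  73:6277  74:8036  75:8134  76:14963  77:10472  78:505  79:4063
  80:5795  81:7922  82:9888  83:14869  84:12994  85:2310  86:12059  87:12393
  88:3758  89:9412  90:5788  91:10719  92:6924  93:14486  94:10550  95:6566
  96:13002  97:5683  98:6687  99:8451  100:8741  101:4548  102:9090  103:11818
  104:12336  105:4635  106:9365  107:7049  108:3957  109:10922  110:2456  111:8468
  112:6328  113:797  114:12210  115:8994  116:2000  117:155  118:5952  119:10885
  120:4101  121:10320  122:13063  123:14157
Giant step factor: 6170^(-124) ≡ 12114 (mod 15329).
Scan 8942·12114^i mod 15329 for i = 0, 1, …:
  i=0: 8942   i=1: 8674   i=2: 11870   i=3: 7160
  i=4: 4758   i=5: 1372   i=6: 3772   i=7: 13588
  i=8: 2230   i=9: 4522     …   i=59: 11982
  i=60: 14976
Match at i=60, j=19: x = 60·124 + 19 = 7459.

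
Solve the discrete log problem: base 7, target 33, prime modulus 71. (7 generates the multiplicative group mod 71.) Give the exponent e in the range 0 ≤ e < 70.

57

Baby-step giant-step with m = ceil(sqrt(70)) = 9.
Baby table (7^j mod 71 for j=0..8):
  0:1  1:7  2:49  3:59  4:58  5:51  6:2  7:14
  8:27
Giant step factor: 7^(-9) ≡ 68 (mod 71).
Scan 33·68^i mod 71 for i = 0, 1, …:
  i=0: 33   i=1: 43   i=2: 13   i=3: 32
  i=4: 46   i=5: 4   i=6: 59
Match at i=6, j=3: e = 6·9 + 3 = 57.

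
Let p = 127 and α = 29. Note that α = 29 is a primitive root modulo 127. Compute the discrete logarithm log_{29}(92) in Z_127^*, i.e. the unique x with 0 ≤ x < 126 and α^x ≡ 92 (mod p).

Baby-step giant-step with m = ceil(sqrt(126)) = 12.
Baby table (29^j mod 127 for j=0..11):
  0:1  1:29  2:79  3:5  4:18  5:14  6:25  7:90
  8:70  9:125  10:69  11:96
Giant step factor: 29^(-12) ≡ 38 (mod 127).
Scan 92·38^i mod 127 for i = 0, 1, …:
  i=0: 92   i=1: 67   i=2: 6   i=3: 101
  i=4: 28   i=5: 48   i=6: 46   i=7: 97
  i=8: 3   i=9: 114   i=10: 14
Match at i=10, j=5: x = 10·12 + 5 = 125.

125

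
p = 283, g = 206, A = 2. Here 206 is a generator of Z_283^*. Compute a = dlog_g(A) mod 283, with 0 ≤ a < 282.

63

Baby-step giant-step with m = ceil(sqrt(282)) = 17.
Baby table (206^j mod 283 for j=0..16):
  0:1  1:206  2:269  3:229  4:196  5:190  6:86  7:170
  8:211  9:167  10:159  11:209  12:38  13:187  14:34  15:212
  16:90
Giant step factor: 206^(-17) ≡ 162 (mod 283).
Scan 2·162^i mod 283 for i = 0, 1, …:
  i=0: 2   i=1: 41   i=2: 133   i=3: 38
Match at i=3, j=12: a = 3·17 + 12 = 63.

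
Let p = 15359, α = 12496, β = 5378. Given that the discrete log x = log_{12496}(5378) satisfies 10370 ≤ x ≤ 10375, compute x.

10371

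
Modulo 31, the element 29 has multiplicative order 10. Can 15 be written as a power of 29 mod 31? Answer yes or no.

yes

⟨29⟩ has order 10; its elements mod 31 are {1, 2, 4, 8, 15, 16, 23, 27, 29, 30}.
15 is in this set.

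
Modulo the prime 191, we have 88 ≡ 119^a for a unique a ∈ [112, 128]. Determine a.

Compute 119^112 mod 191 = 120, then multiply by 119 repeatedly:
  119^112=120  119^113=146  119^114=184  119^115=122  119^116=2
  119^117=47  119^118=54  119^119=123  119^120=121  119^121=74
  119^122=20  119^123=88
Found 88 at exponent 123.

123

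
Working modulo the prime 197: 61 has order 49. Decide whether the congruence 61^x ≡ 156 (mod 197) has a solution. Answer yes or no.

yes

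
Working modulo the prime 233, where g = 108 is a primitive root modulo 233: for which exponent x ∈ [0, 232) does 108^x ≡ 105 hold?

Baby-step giant-step with m = ceil(sqrt(232)) = 16.
Baby table (108^j mod 233 for j=0..15):
  0:1  1:108  2:14  3:114  4:196  5:198  6:181  7:209
  8:204  9:130  10:60  11:189  12:141  13:83  14:110  15:230
Giant step factor: 108^(-16) ≡ 64 (mod 233).
Scan 105·64^i mod 233 for i = 0, 1, …:
  i=0: 105   i=1: 196
Match at i=1, j=4: x = 1·16 + 4 = 20.

20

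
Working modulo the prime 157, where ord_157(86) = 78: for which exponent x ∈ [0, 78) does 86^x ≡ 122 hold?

23

Baby-step giant-step with m = ceil(sqrt(78)) = 9.
Baby table (86^j mod 157 for j=0..8):
  0:1  1:86  2:17  3:49  4:132  5:48  6:46  7:31
  8:154
Giant step factor: 86^(-9) ≡ 143 (mod 157).
Scan 122·143^i mod 157 for i = 0, 1, …:
  i=0: 122   i=1: 19   i=2: 48
Match at i=2, j=5: x = 2·9 + 5 = 23.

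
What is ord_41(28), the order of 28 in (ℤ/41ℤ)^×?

The order of 28 must divide p − 1 = 40 = 2^3 · 5.
Divisors: 1, 2, 4, 5, 8, 10, 20, 40.
Check each in increasing order: 28^1 ≡ 28;  28^2 ≡ 5;  28^4 ≡ 25;  28^5 ≡ 3;  28^8 ≡ 10;  28^10 ≡ 9;  28^20 ≡ 40;  28^40 ≡ 1.
Smallest exponent giving 1 is 40.

40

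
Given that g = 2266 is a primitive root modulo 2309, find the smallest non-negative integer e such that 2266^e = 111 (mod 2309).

Baby-step giant-step with m = ceil(sqrt(2308)) = 49.
Baby table (2266^j mod 2309 for j=0..48):
  0:1  1:2266  2:1849  3:1308  4:1481  5:969  6:2204  7:2206
  8:2120  9:1200  10:1507  11:2160  12:1789  13:1579  14:1373  15:995
  16:1086  17:1791  18:1493  19:453  20:1302  21:1739  22:1420  23:1283
  24:247  25:924  26:1830  27:2125  28:985  29:1516  30:1773  31:2267
  32:1806  33:848  34:480  35:141  36:864  37:2101  38:2017  39:1011
  40:398  41:1358  42:1640  43:1059  44:643  45:59  46:2081  47:568
  48:975
Giant step factor: 2266^(-49) ≡ 1463 (mod 2309).
Scan 111·1463^i mod 2309 for i = 0, 1, …:
  i=0: 111   i=1: 763   i=2: 1022   i=3: 1263
  i=4: 569   i=5: 1207   i=6: 1765   i=7: 733
  i=8: 1003   i=9: 1174   i=10: 1975   i=11: 866
  i=12: 1626   i=13: 568
Match at i=13, j=47: e = 13·49 + 47 = 684.

684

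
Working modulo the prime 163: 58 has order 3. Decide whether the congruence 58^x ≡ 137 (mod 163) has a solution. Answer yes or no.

no

137 ∈ ⟨58⟩ iff 137^3 ≡ 1 (mod 163), since |⟨58⟩| = 3.
137^3 mod 163 = 28.
Since 28 ≠ 1, 137 does not lie in the subgroup.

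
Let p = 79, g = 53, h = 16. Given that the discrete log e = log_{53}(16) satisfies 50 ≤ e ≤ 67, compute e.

62

Compute 53^50 mod 79 = 49, then multiply by 53 repeatedly:
  53^50=49  53^51=69  53^52=23  53^53=34  53^54=64
  53^55=74  53^56=51  53^57=17  53^58=32  53^59=37
  53^60=65  53^61=48  53^62=16
Found 16 at exponent 62.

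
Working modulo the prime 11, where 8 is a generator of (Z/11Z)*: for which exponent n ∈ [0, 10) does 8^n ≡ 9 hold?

2

Successive powers of 8 modulo 11:
  8^0=1  8^1=8  8^2=9
So 8^2 ≡ 9 (mod 11), giving n = 2.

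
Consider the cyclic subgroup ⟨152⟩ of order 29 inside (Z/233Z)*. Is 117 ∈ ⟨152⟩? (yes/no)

yes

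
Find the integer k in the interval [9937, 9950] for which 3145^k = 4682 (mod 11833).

Compute 3145^9937 mod 11833 = 1582, then multiply by 3145 repeatedly:
  3145^9937=1582  3145^9938=5530  3145^9939=9173  3145^9940=231  3145^9941=4682
Found 4682 at exponent 9941.

9941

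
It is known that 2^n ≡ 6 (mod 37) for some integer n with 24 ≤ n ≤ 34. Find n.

27

Compute 2^24 mod 37 = 10, then multiply by 2 repeatedly:
  2^24=10  2^25=20  2^26=3  2^27=6
Found 6 at exponent 27.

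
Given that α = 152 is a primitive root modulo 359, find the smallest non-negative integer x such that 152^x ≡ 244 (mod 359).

Baby-step giant-step with m = ceil(sqrt(358)) = 19.
Baby table (152^j mod 359 for j=0..18):
  0:1  1:152  2:128  3:70  4:229  5:344  6:233  7:234
  8:27  9:155  10:225  11:95  12:80  13:313  14:188  15:215
  16:11  17:236  18:331
Giant step factor: 152^(-19) ≡ 145 (mod 359).
Scan 244·145^i mod 359 for i = 0, 1, …:
  i=0: 244   i=1: 198   i=2: 349   i=3: 345
  i=4: 124   i=5: 30   i=6: 42   i=7: 346
  i=8: 269   i=9: 233
Match at i=9, j=6: x = 9·19 + 6 = 177.

177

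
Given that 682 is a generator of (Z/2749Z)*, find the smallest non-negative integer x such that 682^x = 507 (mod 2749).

1440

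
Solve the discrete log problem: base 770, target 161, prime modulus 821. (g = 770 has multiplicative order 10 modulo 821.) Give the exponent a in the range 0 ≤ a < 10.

4

Successive powers of 770 modulo 821:
  770^0=1  770^1=770  770^2=138  770^3=351  770^4=161
So 770^4 ≡ 161 (mod 821), giving a = 4.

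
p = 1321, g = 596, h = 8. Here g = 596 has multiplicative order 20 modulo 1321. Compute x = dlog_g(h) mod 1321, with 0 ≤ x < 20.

Successive powers of 596 modulo 1321:
  596^0=1  596^1=596  596^2=1188  596^3=1313  596^4=516  596^5=1064
  596^6=64  596^7=1156  596^8=735  596^9=809  596^10=1320  596^11=725
  596^12=133  596^13=8
So 596^13 ≡ 8 (mod 1321), giving x = 13.

13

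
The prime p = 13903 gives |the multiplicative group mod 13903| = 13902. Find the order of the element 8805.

6951

The order of 8805 must divide p − 1 = 13902 = 2 · 3 · 7 · 331.
Divisors: 1, 2, 3, 6, 7, 14, 21, 42, 331, 662, 993, 1986, 2317, 4634, 6951, 13902.
Check each in increasing order: 8805^1 ≡ 8805;  8805^2 ≡ 4897;  8805^3 ≡ 4882;  8805^6 ≡ 4182;  8805^7 ≡ 7366;  8805^14 ≡ 8450;  8805^21 ≡ 12872;  8805^42 ≡ 6333;  8805^331 ≡ 345;  8805^662 ≡ 7801;  8805^993 ≡ 8066;  8805^1986 ≡ 8219;  8805^2317 ≡ 13246;  8805^4634 ≡ 656;  8805^6951 ≡ 1.
Smallest exponent giving 1 is 6951.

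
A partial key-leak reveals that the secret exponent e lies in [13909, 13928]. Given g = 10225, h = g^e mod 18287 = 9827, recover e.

13911

Compute 10225^13909 mod 18287 = 14034, then multiply by 10225 repeatedly:
  10225^13909=14034  10225^13910=17848  10225^13911=9827
Found 9827 at exponent 13911.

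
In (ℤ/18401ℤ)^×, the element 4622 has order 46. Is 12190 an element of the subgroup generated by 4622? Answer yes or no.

no

12190 ∈ ⟨4622⟩ iff 12190^46 ≡ 1 (mod 18401), since |⟨4622⟩| = 46.
12190^46 mod 18401 = 11245.
Since 11245 ≠ 1, 12190 does not lie in the subgroup.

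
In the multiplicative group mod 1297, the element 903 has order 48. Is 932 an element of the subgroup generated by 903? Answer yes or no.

932 ∈ ⟨903⟩ iff 932^48 ≡ 1 (mod 1297), since |⟨903⟩| = 48.
932^48 mod 1297 = 1.
Since 1 = 1, 932 lies in the subgroup.

yes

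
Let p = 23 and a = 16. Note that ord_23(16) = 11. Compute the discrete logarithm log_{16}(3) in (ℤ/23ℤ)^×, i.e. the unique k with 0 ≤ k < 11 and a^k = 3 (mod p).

2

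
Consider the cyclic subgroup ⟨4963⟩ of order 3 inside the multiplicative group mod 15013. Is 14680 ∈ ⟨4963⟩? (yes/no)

14680 ∈ ⟨4963⟩ iff 14680^3 ≡ 1 (mod 15013), since |⟨4963⟩| = 3.
14680^3 mod 15013 = 5943.
Since 5943 ≠ 1, 14680 does not lie in the subgroup.

no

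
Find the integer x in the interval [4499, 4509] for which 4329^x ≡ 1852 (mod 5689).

4506

Compute 4329^4499 mod 5689 = 1293, then multiply by 4329 repeatedly:
  4329^4499=1293  4329^4500=5110  4329^4501=2358  4329^4502=1716  4329^4503=4419
  4329^4504=3433  4329^4505=1789  4329^4506=1852
Found 1852 at exponent 4506.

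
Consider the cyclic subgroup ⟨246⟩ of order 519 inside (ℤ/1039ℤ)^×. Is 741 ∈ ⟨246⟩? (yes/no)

no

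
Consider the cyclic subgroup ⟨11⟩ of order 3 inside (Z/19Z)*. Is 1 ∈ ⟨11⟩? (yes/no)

yes

1 ∈ ⟨11⟩ iff 1^3 ≡ 1 (mod 19), since |⟨11⟩| = 3.
1^3 mod 19 = 1.
Since 1 = 1, 1 lies in the subgroup.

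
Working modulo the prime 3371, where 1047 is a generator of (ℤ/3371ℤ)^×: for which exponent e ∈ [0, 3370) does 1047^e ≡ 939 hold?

386

Baby-step giant-step with m = ceil(sqrt(3370)) = 59.
Baby table (1047^j mod 3371 for j=0..58):
  0:1  1:1047  2:634  3:3082  4:807  5:2179  6:2617  7:2747
  8:646  9:2162  10:1673  11:2082  12:2188  13:1927  14:1711  15:1416
  16:2683  17:1058  18:2038  19:3314  20:999  21:943  22:2989  23:1195
  24:524  25:2526  26:1858  27:259  28:1493  29:2398  30:2682  31:11
  32:1404  33:232  34:192  35:2135  36:372  37:1819  38:3249  39:364
  40:185  41:1548  42:2676  43:471  44:971  45:1966  46:2092  47:2545
  48:1525  49:2192  50:2744  51:876  52:260  53:2540  54:3032  55:2393
  56:818  57:212  58:2849
Giant step factor: 1047^(-59) ≡ 2895 (mod 3371).
Scan 939·2895^i mod 3371 for i = 0, 1, …:
  i=0: 939   i=1: 1379   i=2: 941   i=3: 427
  i=4: 2379   i=5: 252   i=6: 1404
Match at i=6, j=32: e = 6·59 + 32 = 386.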